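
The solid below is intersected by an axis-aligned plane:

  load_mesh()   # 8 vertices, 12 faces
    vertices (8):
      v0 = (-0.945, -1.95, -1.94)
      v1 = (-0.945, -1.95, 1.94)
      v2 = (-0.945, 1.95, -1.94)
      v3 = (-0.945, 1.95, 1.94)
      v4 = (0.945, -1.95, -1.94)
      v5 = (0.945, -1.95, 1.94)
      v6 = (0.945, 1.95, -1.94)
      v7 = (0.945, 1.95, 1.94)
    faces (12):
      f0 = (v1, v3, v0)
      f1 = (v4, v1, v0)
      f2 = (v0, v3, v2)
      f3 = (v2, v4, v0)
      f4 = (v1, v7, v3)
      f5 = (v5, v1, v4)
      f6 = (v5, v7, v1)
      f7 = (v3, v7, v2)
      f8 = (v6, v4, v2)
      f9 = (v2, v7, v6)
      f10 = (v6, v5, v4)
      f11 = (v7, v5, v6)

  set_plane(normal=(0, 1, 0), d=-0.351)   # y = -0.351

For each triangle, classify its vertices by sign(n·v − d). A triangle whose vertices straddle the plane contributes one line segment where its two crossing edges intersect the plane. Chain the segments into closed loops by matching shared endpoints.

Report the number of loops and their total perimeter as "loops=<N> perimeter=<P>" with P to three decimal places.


Straddling triangles (8 of 12):
  (v1,v3,v0) [-+-] → (-0.945, -0.351, 1.94)–(-0.945, -0.351, -0.3492)  len=2.2892
  (v0,v3,v2) [-++] → (-0.945, -0.351, -0.3492)–(-0.945, -0.351, -1.94)  len=1.5908
  (v2,v4,v0) [+--] → (0.1701, -0.351, -1.94)–(-0.945, -0.351, -1.94)  len=1.1151
  (v1,v7,v3) [-++] → (-0.1701, -0.351, 1.94)–(-0.945, -0.351, 1.94)  len=0.7749
  (v5,v7,v1) [-+-] → (0.945, -0.351, 1.94)–(-0.1701, -0.351, 1.94)  len=1.1151
  (v6,v4,v2) [+-+] → (0.945, -0.351, -1.94)–(0.1701, -0.351, -1.94)  len=0.7749
  (v6,v5,v4) [+--] → (0.945, -0.351, 0.3492)–(0.945, -0.351, -1.94)  len=2.2892
  (v7,v5,v6) [+-+] → (0.945, -0.351, 1.94)–(0.945, -0.351, 0.3492)  len=1.5908

Chained into 1 loop(s):
  loop 1: 8 segments, perimeter = 11.5400
Total perimeter = 11.540

loops=1 perimeter=11.540


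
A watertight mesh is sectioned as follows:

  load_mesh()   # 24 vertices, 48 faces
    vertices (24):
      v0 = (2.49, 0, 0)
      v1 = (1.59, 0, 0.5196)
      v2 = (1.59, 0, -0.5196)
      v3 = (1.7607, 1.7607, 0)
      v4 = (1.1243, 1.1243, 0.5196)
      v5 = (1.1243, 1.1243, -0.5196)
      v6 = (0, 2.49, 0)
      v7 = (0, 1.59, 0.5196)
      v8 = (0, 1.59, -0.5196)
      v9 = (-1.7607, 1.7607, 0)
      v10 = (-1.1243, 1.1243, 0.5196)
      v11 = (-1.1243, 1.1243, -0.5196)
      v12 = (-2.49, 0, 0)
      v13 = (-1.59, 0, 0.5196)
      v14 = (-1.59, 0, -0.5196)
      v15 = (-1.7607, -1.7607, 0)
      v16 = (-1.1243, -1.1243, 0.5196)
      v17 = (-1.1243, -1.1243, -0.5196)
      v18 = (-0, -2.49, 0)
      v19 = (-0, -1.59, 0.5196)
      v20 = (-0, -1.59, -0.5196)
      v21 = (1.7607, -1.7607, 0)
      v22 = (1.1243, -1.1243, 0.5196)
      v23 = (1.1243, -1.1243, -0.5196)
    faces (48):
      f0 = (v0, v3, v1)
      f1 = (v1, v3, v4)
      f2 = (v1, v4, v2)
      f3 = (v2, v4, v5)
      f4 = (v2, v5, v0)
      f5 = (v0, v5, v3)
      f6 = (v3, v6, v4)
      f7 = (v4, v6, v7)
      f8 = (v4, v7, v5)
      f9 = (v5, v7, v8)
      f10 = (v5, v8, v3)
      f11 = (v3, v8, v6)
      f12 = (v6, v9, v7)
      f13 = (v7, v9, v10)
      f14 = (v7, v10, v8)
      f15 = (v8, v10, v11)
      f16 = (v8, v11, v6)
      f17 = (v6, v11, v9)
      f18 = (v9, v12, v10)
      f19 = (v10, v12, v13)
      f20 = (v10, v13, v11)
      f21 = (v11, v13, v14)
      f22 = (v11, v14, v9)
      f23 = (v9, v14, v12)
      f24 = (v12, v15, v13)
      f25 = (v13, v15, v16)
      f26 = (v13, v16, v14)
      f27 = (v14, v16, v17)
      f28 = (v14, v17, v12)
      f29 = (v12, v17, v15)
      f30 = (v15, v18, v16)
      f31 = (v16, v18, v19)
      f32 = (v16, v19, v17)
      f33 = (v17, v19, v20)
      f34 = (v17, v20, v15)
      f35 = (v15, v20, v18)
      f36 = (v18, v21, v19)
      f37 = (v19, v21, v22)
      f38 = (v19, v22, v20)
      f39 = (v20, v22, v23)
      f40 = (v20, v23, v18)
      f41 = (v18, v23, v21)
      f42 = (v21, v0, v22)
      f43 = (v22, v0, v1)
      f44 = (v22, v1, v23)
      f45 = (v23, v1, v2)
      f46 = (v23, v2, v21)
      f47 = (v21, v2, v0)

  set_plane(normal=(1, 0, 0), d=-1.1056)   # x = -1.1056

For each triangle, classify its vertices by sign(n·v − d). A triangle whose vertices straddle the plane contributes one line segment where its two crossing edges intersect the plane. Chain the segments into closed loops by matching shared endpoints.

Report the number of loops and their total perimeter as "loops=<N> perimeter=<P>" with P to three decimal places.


loops=2 perimeter=6.235

Straddling triangles (12 of 48):
  (v6,v9,v7) [+-+] → (-1.1056, 2.03205, 0)–(-1.1056, 1.69719, 0.193326)  len=0.3867
  (v7,v9,v10) [+--] → (-1.1056, 1.69719, 0.193326)–(-1.1056, 1.13205, 0.5196)  len=0.6526
  (v7,v10,v8) [+-+] → (-1.1056, 1.13205, 0.5196)–(-1.1056, 1.13205, 0.502315)  len=0.0173
  (v8,v10,v11) [+--] → (-1.1056, 1.13205, 0.502315)–(-1.1056, 1.13205, -0.5196)  len=1.0219
  (v8,v11,v6) [+-+] → (-1.1056, 1.13205, -0.5196)–(-1.1056, 1.14702, -0.510958)  len=0.0173
  (v6,v11,v9) [+--] → (-1.1056, 1.14702, -0.510958)–(-1.1056, 2.03205, 0)  len=1.0219
  (v15,v18,v16) [-+-] → (-1.1056, -2.03205, 0)–(-1.1056, -1.14702, 0.510958)  len=1.0219
  (v16,v18,v19) [-++] → (-1.1056, -1.14702, 0.510958)–(-1.1056, -1.13205, 0.5196)  len=0.0173
  (v16,v19,v17) [-+-] → (-1.1056, -1.13205, 0.5196)–(-1.1056, -1.13205, -0.502315)  len=1.0219
  (v17,v19,v20) [-++] → (-1.1056, -1.13205, -0.502315)–(-1.1056, -1.13205, -0.5196)  len=0.0173
  (v17,v20,v15) [-+-] → (-1.1056, -1.13205, -0.5196)–(-1.1056, -1.69719, -0.193326)  len=0.6526
  (v15,v20,v18) [-++] → (-1.1056, -1.69719, -0.193326)–(-1.1056, -2.03205, 0)  len=0.3867

Chained into 2 loop(s):
  loop 1: 6 segments, perimeter = 3.1177
  loop 2: 6 segments, perimeter = 3.1177
Total perimeter = 6.235


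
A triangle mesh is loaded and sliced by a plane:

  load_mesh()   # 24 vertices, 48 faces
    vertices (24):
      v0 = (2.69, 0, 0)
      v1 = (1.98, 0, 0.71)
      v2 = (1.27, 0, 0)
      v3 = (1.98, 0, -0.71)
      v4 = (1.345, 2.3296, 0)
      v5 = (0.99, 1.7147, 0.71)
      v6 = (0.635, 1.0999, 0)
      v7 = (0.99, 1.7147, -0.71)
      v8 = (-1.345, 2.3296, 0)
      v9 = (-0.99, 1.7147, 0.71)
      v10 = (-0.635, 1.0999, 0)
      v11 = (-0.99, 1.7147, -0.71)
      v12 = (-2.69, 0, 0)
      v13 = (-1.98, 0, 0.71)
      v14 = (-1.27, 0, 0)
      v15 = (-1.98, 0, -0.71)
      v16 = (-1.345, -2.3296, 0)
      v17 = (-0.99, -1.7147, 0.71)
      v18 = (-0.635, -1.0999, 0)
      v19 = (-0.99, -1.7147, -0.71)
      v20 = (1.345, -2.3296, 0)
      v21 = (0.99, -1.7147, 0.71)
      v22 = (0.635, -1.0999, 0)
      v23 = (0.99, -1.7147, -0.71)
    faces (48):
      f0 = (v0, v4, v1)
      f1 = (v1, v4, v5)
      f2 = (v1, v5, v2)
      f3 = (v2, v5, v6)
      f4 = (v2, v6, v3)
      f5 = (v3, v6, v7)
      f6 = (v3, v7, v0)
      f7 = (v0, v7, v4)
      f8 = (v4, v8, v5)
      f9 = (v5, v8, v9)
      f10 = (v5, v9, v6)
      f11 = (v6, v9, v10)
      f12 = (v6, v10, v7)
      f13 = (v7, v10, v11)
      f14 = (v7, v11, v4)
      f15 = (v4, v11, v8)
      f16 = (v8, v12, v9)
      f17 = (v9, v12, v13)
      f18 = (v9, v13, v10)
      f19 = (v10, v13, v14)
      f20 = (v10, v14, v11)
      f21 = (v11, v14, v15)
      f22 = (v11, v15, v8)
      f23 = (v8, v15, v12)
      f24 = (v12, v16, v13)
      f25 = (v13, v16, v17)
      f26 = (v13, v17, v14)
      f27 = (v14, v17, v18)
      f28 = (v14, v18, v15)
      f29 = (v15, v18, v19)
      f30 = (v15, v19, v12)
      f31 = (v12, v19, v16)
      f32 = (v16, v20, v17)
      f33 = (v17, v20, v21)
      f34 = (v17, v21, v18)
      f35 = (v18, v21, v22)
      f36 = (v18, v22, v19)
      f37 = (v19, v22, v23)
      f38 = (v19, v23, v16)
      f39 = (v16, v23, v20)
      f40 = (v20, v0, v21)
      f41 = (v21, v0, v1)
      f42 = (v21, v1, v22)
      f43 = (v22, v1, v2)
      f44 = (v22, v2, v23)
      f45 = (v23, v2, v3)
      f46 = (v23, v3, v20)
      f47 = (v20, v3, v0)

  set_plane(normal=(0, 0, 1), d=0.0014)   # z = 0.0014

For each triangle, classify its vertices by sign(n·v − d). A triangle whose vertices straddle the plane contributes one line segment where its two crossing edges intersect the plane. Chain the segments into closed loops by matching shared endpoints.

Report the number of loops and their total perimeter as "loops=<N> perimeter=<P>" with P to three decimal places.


loops=2 perimeter=23.760

Straddling triangles (24 of 48):
  (v0,v4,v1) [--+] → (1.34625, 2.32501, 0.0014)–(2.6886, 0, 0.0014)  len=2.6847
  (v1,v4,v5) [+-+] → (1.34625, 2.32501, 0.0014)–(1.3443, 2.32839, 0.0014)  len=0.0039
  (v1,v5,v2) [++-] → (1.26945, 0.0033811, 0.0014)–(1.2714, 0, 0.0014)  len=0.0039
  (v2,v5,v6) [-+-] → (1.26945, 0.0033811, 0.0014)–(0.6357, 1.10111, 0.0014)  len=1.2675
  (v4,v8,v5) [--+] → (-1.3404, 2.32839, 0.0014)–(1.3443, 2.32839, 0.0014)  len=2.6847
  (v5,v8,v9) [+-+] → (-1.3404, 2.32839, 0.0014)–(-1.3443, 2.32839, 0.0014)  len=0.0039
  (v5,v9,v6) [++-] → (0.631796, 1.10111, 0.0014)–(0.6357, 1.10111, 0.0014)  len=0.0039
  (v6,v9,v10) [-+-] → (0.631796, 1.10111, 0.0014)–(-0.6357, 1.10111, 0.0014)  len=1.2675
  (v8,v12,v9) [--+] → (-2.68665, 0.0033811, 0.0014)–(-1.3443, 2.32839, 0.0014)  len=2.6847
  (v9,v12,v13) [+-+] → (-2.68665, 0.0033811, 0.0014)–(-2.6886, 0, 0.0014)  len=0.0039
  (v9,v13,v10) [++-] → (-0.637652, 1.09773, 0.0014)–(-0.6357, 1.10111, 0.0014)  len=0.0039
  (v10,v13,v14) [-+-] → (-0.637652, 1.09773, 0.0014)–(-1.2714, 0, 0.0014)  len=1.2675
  (v12,v16,v13) [--+] → (-1.34625, -2.32501, 0.0014)–(-2.6886, 0, 0.0014)  len=2.6847
  (v13,v16,v17) [+-+] → (-1.34625, -2.32501, 0.0014)–(-1.3443, -2.32839, 0.0014)  len=0.0039
  (v13,v17,v14) [++-] → (-1.26945, -0.0033811, 0.0014)–(-1.2714, 0, 0.0014)  len=0.0039
  (v14,v17,v18) [-+-] → (-1.26945, -0.0033811, 0.0014)–(-0.6357, -1.10111, 0.0014)  len=1.2675
  (v16,v20,v17) [--+] → (1.3404, -2.32839, 0.0014)–(-1.3443, -2.32839, 0.0014)  len=2.6847
  (v17,v20,v21) [+-+] → (1.3404, -2.32839, 0.0014)–(1.3443, -2.32839, 0.0014)  len=0.0039
  (v17,v21,v18) [++-] → (-0.631796, -1.10111, 0.0014)–(-0.6357, -1.10111, 0.0014)  len=0.0039
  (v18,v21,v22) [-+-] → (-0.631796, -1.10111, 0.0014)–(0.6357, -1.10111, 0.0014)  len=1.2675
  (v20,v0,v21) [--+] → (2.68665, -0.0033811, 0.0014)–(1.3443, -2.32839, 0.0014)  len=2.6847
  (v21,v0,v1) [+-+] → (2.68665, -0.0033811, 0.0014)–(2.6886, 0, 0.0014)  len=0.0039
  (v21,v1,v22) [++-] → (0.637652, -1.09773, 0.0014)–(0.6357, -1.10111, 0.0014)  len=0.0039
  (v22,v1,v2) [-+-] → (0.637652, -1.09773, 0.0014)–(1.2714, 0, 0.0014)  len=1.2675

Chained into 2 loop(s):
  loop 1: 12 segments, perimeter = 16.1316
  loop 2: 12 segments, perimeter = 7.6286
Total perimeter = 23.760


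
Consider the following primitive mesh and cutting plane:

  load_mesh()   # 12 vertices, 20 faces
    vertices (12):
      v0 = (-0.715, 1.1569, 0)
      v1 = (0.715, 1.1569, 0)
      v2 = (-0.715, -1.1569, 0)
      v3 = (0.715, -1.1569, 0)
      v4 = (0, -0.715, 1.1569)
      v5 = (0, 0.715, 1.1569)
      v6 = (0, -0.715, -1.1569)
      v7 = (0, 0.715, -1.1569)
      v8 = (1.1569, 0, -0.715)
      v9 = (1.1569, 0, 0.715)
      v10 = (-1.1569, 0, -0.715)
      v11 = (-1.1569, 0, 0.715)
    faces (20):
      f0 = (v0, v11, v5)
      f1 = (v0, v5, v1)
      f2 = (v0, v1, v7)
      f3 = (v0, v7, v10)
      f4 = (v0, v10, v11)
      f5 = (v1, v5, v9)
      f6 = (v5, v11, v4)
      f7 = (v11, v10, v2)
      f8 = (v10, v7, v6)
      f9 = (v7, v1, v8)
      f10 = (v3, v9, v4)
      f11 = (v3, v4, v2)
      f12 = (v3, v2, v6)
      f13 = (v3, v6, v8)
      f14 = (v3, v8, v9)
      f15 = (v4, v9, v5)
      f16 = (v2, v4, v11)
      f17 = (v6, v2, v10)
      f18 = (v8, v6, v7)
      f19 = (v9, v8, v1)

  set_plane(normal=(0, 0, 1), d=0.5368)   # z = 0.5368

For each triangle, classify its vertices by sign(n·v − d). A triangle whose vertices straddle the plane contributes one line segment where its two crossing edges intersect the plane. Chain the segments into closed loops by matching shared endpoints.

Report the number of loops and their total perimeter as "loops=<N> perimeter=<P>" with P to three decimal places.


Straddling triangles (10 of 20):
  (v0,v11,v5) [-++] → (-1.04676, 0.288335, 0.5368)–(-0.383241, 0.951859, 0.5368)  len=0.9384
  (v0,v5,v1) [-+-] → (-0.383241, 0.951859, 0.5368)–(0.383241, 0.951859, 0.5368)  len=0.7665
  (v0,v10,v11) [--+] → (-1.1569, 0, 0.5368)–(-1.04676, 0.288335, 0.5368)  len=0.3087
  (v1,v5,v9) [-++] → (0.383241, 0.951859, 0.5368)–(1.04676, 0.288335, 0.5368)  len=0.9384
  (v11,v10,v2) [+--] → (-1.1569, 0, 0.5368)–(-1.04676, -0.288335, 0.5368)  len=0.3087
  (v3,v9,v4) [-++] → (1.04676, -0.288335, 0.5368)–(0.383241, -0.951859, 0.5368)  len=0.9384
  (v3,v4,v2) [-+-] → (0.383241, -0.951859, 0.5368)–(-0.383241, -0.951859, 0.5368)  len=0.7665
  (v3,v8,v9) [--+] → (1.1569, 0, 0.5368)–(1.04676, -0.288335, 0.5368)  len=0.3087
  (v2,v4,v11) [-++] → (-0.383241, -0.951859, 0.5368)–(-1.04676, -0.288335, 0.5368)  len=0.9384
  (v9,v8,v1) [+--] → (1.1569, 0, 0.5368)–(1.04676, 0.288335, 0.5368)  len=0.3087

Chained into 1 loop(s):
  loop 1: 10 segments, perimeter = 6.5210
Total perimeter = 6.521

loops=1 perimeter=6.521


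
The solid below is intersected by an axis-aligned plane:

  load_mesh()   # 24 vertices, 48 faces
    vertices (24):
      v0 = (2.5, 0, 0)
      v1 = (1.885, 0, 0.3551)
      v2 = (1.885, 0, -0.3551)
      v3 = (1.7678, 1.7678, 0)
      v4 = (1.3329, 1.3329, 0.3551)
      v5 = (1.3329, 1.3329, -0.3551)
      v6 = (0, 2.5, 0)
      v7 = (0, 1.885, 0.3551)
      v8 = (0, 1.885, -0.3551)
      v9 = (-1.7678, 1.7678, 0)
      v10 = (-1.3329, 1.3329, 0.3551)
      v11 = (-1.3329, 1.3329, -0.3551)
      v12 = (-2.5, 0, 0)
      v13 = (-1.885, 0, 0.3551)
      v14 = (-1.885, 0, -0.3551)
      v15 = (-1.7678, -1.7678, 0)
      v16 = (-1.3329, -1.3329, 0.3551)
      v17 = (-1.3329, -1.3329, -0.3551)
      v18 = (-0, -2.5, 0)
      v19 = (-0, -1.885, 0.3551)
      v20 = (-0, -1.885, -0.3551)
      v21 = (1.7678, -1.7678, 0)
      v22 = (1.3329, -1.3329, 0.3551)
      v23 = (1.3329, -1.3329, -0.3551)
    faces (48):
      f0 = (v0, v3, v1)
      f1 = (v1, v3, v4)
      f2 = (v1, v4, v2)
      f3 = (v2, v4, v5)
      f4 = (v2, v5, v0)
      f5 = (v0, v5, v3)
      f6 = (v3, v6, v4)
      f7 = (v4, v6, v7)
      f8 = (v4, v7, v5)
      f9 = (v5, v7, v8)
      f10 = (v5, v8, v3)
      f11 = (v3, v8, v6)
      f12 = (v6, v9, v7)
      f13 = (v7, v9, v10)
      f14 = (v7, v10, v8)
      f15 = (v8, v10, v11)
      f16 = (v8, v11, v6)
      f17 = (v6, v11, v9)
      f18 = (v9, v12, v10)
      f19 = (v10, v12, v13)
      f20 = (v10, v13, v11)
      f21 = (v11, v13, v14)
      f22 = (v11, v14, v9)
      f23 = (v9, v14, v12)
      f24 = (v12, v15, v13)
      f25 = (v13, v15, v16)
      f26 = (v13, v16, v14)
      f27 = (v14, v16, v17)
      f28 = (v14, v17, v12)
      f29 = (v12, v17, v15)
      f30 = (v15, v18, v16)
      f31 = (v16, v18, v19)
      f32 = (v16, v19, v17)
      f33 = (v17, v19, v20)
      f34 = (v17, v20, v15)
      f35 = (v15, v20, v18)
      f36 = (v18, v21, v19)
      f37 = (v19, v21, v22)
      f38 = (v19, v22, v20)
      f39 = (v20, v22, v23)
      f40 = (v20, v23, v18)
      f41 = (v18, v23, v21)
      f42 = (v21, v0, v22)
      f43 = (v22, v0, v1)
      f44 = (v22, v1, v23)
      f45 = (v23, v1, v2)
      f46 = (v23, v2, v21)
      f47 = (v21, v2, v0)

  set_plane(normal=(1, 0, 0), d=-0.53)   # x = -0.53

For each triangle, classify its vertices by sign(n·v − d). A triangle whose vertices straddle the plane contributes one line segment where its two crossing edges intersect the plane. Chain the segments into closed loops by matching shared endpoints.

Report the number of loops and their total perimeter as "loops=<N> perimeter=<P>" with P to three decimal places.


loops=2 perimeter=4.261

Straddling triangles (12 of 48):
  (v6,v9,v7) [+-+] → (-0.53, 2.28048, 0)–(-0.53, 1.84986, 0.248638)  len=0.4972
  (v7,v9,v10) [+--] → (-0.53, 1.84986, 0.248638)–(-0.53, 1.66547, 0.3551)  len=0.2129
  (v7,v10,v8) [+-+] → (-0.53, 1.66547, 0.3551)–(-0.53, 1.66547, -0.0727037)  len=0.4278
  (v8,v10,v11) [+--] → (-0.53, 1.66547, -0.0727037)–(-0.53, 1.66547, -0.3551)  len=0.2824
  (v8,v11,v6) [+-+] → (-0.53, 1.66547, -0.3551)–(-0.53, 2.03593, -0.141198)  len=0.4278
  (v6,v11,v9) [+--] → (-0.53, 2.03593, -0.141198)–(-0.53, 2.28048, 0)  len=0.2824
  (v15,v18,v16) [-+-] → (-0.53, -2.28048, 0)–(-0.53, -2.03593, 0.141198)  len=0.2824
  (v16,v18,v19) [-++] → (-0.53, -2.03593, 0.141198)–(-0.53, -1.66547, 0.3551)  len=0.4278
  (v16,v19,v17) [-+-] → (-0.53, -1.66547, 0.3551)–(-0.53, -1.66547, 0.0727037)  len=0.2824
  (v17,v19,v20) [-++] → (-0.53, -1.66547, 0.0727037)–(-0.53, -1.66547, -0.3551)  len=0.4278
  (v17,v20,v15) [-+-] → (-0.53, -1.66547, -0.3551)–(-0.53, -1.84986, -0.248638)  len=0.2129
  (v15,v20,v18) [-++] → (-0.53, -1.84986, -0.248638)–(-0.53, -2.28048, 0)  len=0.4972

Chained into 2 loop(s):
  loop 1: 6 segments, perimeter = 2.1305
  loop 2: 6 segments, perimeter = 2.1305
Total perimeter = 4.261


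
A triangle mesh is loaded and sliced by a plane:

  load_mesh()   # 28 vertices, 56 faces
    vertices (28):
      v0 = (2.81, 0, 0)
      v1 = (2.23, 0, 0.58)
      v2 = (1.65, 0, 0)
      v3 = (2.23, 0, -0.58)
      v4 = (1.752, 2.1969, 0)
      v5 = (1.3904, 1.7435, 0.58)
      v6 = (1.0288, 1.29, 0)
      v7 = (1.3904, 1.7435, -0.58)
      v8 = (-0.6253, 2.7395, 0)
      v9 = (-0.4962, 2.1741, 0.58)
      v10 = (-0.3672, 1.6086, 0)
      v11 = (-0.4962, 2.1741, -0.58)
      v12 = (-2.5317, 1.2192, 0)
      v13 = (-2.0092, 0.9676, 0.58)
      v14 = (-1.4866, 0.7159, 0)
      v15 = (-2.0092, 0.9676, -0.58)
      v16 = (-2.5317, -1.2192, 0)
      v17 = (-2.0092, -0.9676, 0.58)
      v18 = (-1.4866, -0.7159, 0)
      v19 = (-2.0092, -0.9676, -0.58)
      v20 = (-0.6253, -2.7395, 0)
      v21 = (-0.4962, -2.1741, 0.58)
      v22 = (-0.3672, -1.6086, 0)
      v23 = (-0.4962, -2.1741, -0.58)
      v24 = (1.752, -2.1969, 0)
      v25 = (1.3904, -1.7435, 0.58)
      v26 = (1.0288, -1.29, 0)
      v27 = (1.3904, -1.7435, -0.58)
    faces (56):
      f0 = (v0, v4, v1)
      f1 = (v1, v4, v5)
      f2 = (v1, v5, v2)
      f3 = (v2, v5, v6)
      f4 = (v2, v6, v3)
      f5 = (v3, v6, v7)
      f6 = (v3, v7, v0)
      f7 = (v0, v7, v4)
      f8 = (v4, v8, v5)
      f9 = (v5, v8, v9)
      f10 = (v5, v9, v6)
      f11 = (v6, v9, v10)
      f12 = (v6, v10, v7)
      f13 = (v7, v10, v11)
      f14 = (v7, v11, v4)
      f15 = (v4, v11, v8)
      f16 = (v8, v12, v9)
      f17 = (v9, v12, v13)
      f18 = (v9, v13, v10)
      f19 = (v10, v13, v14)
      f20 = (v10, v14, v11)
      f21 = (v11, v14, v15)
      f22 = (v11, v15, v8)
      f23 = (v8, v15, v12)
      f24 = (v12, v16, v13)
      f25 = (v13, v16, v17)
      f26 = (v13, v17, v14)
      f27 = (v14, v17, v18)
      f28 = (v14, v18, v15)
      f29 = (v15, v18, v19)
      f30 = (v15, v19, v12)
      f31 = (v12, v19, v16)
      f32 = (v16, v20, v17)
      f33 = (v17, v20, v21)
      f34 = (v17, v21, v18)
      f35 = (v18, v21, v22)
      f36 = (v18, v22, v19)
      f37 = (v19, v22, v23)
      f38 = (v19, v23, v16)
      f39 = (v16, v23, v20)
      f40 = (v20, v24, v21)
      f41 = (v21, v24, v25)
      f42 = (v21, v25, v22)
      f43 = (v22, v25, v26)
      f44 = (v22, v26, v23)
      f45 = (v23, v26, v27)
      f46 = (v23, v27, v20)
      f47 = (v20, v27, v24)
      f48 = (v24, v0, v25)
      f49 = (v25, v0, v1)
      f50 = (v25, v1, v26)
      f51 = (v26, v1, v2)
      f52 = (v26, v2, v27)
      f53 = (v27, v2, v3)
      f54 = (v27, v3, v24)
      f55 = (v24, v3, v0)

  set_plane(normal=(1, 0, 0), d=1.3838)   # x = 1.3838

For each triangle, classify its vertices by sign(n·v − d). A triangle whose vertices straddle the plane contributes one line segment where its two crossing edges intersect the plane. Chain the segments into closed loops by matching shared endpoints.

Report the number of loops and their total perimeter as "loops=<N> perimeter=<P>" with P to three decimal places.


loops=2 perimeter=8.466

Straddling triangles (20 of 56):
  (v2,v5,v6) [++-] → (1.3838, 1.73522, 0.569414)–(1.3838, 0.552798, 0)  len=1.3124
  (v2,v6,v3) [+-+] → (1.3838, 0.552798, 0)–(1.3838, 0.908756, -0.171412)  len=0.3951
  (v3,v6,v7) [+-+] → (1.3838, 0.908756, -0.171412)–(1.3838, 1.73522, -0.569414)  len=0.9173
  (v4,v8,v5) [+-+] → (1.3838, 2.28094, 0)–(1.3838, 1.74676, 0.578101)  len=0.7871
  (v5,v8,v9) [+--] → (1.3838, 1.74676, 0.578101)–(1.3838, 1.74501, 0.58)  len=0.0026
  (v5,v9,v6) [+--] → (1.3838, 1.74501, 0.58)–(1.3838, 1.73522, 0.569414)  len=0.0144
  (v6,v10,v7) [--+] → (1.3838, 1.74299, -0.577822)–(1.3838, 1.73522, -0.569414)  len=0.0114
  (v7,v10,v11) [+--] → (1.3838, 1.74299, -0.577822)–(1.3838, 1.74501, -0.58)  len=0.0030
  (v7,v11,v4) [+-+] → (1.3838, 1.74501, -0.58)–(1.3838, 2.19317, -0.0949898)  len=0.6604
  (v4,v11,v8) [+--] → (1.3838, 2.19317, -0.0949898)–(1.3838, 2.28094, 0)  len=0.1293
  (v20,v24,v21) [-+-] → (1.3838, -2.28094, 0)–(1.3838, -2.19317, 0.0949898)  len=0.1293
  (v21,v24,v25) [-++] → (1.3838, -2.19317, 0.0949898)–(1.3838, -1.74501, 0.58)  len=0.6604
  (v21,v25,v22) [-+-] → (1.3838, -1.74501, 0.58)–(1.3838, -1.74299, 0.577822)  len=0.0030
  (v22,v25,v26) [-+-] → (1.3838, -1.74299, 0.577822)–(1.3838, -1.73522, 0.569414)  len=0.0114
  (v23,v26,v27) [--+] → (1.3838, -1.73522, -0.569414)–(1.3838, -1.74501, -0.58)  len=0.0144
  (v23,v27,v20) [-+-] → (1.3838, -1.74501, -0.58)–(1.3838, -1.74676, -0.578101)  len=0.0026
  (v20,v27,v24) [-++] → (1.3838, -1.74676, -0.578101)–(1.3838, -2.28094, 0)  len=0.7871
  (v25,v1,v26) [++-] → (1.3838, -0.908756, 0.171412)–(1.3838, -1.73522, 0.569414)  len=0.9173
  (v26,v1,v2) [-++] → (1.3838, -0.908756, 0.171412)–(1.3838, -0.552798, 0)  len=0.3951
  (v26,v2,v27) [-++] → (1.3838, -0.552798, 0)–(1.3838, -1.73522, -0.569414)  len=1.3124

Chained into 2 loop(s):
  loop 1: 10 segments, perimeter = 4.2330
  loop 2: 10 segments, perimeter = 4.2330
Total perimeter = 8.466


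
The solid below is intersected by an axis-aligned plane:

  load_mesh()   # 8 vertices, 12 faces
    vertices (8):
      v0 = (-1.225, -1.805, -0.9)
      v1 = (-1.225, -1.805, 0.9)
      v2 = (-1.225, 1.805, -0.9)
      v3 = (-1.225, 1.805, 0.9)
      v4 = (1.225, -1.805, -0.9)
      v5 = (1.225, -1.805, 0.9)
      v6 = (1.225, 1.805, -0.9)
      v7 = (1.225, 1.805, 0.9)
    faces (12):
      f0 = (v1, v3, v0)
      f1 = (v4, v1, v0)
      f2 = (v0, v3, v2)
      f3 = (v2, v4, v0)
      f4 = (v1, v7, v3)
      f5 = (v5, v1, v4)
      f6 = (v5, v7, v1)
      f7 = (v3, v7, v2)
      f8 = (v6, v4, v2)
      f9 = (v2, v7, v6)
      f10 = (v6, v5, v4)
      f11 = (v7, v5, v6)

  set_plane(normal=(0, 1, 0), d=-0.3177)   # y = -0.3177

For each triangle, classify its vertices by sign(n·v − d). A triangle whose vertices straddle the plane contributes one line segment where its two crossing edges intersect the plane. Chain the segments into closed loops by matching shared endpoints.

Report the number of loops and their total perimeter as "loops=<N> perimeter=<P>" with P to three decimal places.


loops=1 perimeter=8.500

Straddling triangles (8 of 12):
  (v1,v3,v0) [-+-] → (-1.225, -0.3177, 0.9)–(-1.225, -0.3177, -0.15841)  len=1.0584
  (v0,v3,v2) [-++] → (-1.225, -0.3177, -0.15841)–(-1.225, -0.3177, -0.9)  len=0.7416
  (v2,v4,v0) [+--] → (0.215614, -0.3177, -0.9)–(-1.225, -0.3177, -0.9)  len=1.4406
  (v1,v7,v3) [-++] → (-0.215614, -0.3177, 0.9)–(-1.225, -0.3177, 0.9)  len=1.0094
  (v5,v7,v1) [-+-] → (1.225, -0.3177, 0.9)–(-0.215614, -0.3177, 0.9)  len=1.4406
  (v6,v4,v2) [+-+] → (1.225, -0.3177, -0.9)–(0.215614, -0.3177, -0.9)  len=1.0094
  (v6,v5,v4) [+--] → (1.225, -0.3177, 0.15841)–(1.225, -0.3177, -0.9)  len=1.0584
  (v7,v5,v6) [+-+] → (1.225, -0.3177, 0.9)–(1.225, -0.3177, 0.15841)  len=0.7416

Chained into 1 loop(s):
  loop 1: 8 segments, perimeter = 8.5000
Total perimeter = 8.500


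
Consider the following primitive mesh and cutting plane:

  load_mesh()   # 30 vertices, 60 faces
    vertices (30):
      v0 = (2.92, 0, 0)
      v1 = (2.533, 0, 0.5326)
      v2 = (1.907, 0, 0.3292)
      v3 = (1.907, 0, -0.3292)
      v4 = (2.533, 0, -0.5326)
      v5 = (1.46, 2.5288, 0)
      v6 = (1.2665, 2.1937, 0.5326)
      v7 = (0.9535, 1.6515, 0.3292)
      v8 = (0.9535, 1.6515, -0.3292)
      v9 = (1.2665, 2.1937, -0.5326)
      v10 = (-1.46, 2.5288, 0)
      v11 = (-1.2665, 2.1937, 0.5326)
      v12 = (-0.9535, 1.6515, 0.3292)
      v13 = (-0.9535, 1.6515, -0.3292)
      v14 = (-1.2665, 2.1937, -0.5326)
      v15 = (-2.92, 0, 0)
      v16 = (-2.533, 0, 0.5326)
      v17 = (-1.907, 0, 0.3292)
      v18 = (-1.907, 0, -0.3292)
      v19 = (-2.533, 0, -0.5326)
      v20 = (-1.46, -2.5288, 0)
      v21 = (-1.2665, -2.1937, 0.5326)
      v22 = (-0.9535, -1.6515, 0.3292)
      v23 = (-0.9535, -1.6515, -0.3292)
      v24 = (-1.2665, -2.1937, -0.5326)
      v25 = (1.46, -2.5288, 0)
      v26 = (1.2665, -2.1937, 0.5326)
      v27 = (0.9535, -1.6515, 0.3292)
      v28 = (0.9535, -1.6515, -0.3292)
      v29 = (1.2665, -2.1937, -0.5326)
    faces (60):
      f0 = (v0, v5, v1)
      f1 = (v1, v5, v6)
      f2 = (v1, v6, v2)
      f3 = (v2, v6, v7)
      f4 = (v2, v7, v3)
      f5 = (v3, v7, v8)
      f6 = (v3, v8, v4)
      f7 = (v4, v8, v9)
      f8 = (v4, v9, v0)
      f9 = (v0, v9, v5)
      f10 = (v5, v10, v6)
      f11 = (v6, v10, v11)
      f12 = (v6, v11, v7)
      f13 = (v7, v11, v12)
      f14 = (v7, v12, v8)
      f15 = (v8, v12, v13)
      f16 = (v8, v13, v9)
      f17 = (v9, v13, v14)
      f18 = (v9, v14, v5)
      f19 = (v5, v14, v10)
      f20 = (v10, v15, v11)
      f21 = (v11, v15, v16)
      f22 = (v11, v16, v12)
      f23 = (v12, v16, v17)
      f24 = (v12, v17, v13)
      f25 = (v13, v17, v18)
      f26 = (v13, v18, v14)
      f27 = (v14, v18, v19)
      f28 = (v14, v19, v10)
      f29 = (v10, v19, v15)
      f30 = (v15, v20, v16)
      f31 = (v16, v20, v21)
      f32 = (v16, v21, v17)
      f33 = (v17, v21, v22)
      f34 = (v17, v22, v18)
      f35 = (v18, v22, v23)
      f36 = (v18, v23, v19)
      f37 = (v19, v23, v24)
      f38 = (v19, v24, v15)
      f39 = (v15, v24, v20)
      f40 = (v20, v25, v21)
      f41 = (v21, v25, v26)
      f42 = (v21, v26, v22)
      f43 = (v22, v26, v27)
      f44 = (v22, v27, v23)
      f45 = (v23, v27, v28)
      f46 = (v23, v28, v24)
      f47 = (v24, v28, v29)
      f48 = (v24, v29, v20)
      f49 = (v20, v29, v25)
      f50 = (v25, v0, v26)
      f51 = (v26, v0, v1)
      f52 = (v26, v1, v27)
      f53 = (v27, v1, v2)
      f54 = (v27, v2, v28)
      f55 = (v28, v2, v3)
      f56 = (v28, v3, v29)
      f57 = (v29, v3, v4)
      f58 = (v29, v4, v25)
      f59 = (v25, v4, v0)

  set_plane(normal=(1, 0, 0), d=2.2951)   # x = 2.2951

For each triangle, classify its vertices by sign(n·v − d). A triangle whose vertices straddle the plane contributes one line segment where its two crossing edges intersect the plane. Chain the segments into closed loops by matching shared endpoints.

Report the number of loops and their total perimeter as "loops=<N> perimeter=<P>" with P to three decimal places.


loops=1 perimeter=5.102

Straddling triangles (14 of 60):
  (v0,v5,v1) [+-+] → (2.2951, 1.08236, 0)–(2.2951, 0.560672, 0.414515)  len=0.6663
  (v1,v5,v6) [+--] → (2.2951, 0.560672, 0.414515)–(2.2951, 0.412066, 0.5326)  len=0.1898
  (v1,v6,v2) [+--] → (2.2951, 0.412066, 0.5326)–(2.2951, 0, 0.455302)  len=0.4193
  (v3,v8,v4) [--+] → (2.2951, 0.248744, -0.501964)–(2.2951, 0, -0.455302)  len=0.2531
  (v4,v8,v9) [+--] → (2.2951, 0.248744, -0.501964)–(2.2951, 0.412066, -0.5326)  len=0.1662
  (v4,v9,v0) [+-+] → (2.2951, 0.412066, -0.5326)–(2.2951, 0.829055, -0.201283)  len=0.5326
  (v0,v9,v5) [+--] → (2.2951, 0.829055, -0.201283)–(2.2951, 1.08236, 0)  len=0.3235
  (v25,v0,v26) [-+-] → (2.2951, -1.08236, 0)–(2.2951, -0.829055, 0.201283)  len=0.3235
  (v26,v0,v1) [-++] → (2.2951, -0.829055, 0.201283)–(2.2951, -0.412066, 0.5326)  len=0.5326
  (v26,v1,v27) [-+-] → (2.2951, -0.412066, 0.5326)–(2.2951, -0.248744, 0.501964)  len=0.1662
  (v27,v1,v2) [-+-] → (2.2951, -0.248744, 0.501964)–(2.2951, 0, 0.455302)  len=0.2531
  (v29,v3,v4) [--+] → (2.2951, 0, -0.455302)–(2.2951, -0.412066, -0.5326)  len=0.4193
  (v29,v4,v25) [-+-] → (2.2951, -0.412066, -0.5326)–(2.2951, -0.560672, -0.414515)  len=0.1898
  (v25,v4,v0) [-++] → (2.2951, -0.560672, -0.414515)–(2.2951, -1.08236, 0)  len=0.6663

Chained into 1 loop(s):
  loop 1: 14 segments, perimeter = 5.1015
Total perimeter = 5.102


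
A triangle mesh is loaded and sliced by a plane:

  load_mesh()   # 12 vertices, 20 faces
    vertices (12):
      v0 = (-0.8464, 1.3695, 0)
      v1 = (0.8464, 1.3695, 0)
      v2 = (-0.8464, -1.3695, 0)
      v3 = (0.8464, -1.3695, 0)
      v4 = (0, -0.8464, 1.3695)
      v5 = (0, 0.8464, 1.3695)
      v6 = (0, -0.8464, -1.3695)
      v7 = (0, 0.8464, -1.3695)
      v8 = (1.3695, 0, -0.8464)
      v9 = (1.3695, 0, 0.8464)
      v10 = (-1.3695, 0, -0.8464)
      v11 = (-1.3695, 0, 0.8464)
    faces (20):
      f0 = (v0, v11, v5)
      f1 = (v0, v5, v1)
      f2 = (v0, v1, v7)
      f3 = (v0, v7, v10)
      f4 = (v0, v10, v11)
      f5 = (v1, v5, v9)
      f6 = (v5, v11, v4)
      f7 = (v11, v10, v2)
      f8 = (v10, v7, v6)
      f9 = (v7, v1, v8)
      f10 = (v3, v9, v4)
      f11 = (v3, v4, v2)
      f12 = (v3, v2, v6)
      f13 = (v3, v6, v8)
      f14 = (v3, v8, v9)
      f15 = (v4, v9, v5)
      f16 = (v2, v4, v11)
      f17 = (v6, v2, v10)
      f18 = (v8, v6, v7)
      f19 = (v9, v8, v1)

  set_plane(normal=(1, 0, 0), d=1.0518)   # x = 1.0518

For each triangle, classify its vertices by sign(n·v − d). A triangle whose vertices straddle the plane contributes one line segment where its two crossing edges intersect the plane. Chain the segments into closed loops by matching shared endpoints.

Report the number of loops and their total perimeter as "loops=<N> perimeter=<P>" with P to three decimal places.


Straddling triangles (8 of 20):
  (v1,v5,v9) [--+] → (1.0518, 0.19635, 0.96775)–(1.0518, 0.831753, 0.332347)  len=0.8986
  (v7,v1,v8) [--+] → (1.0518, 0.831753, -0.332347)–(1.0518, 0.19635, -0.96775)  len=0.8986
  (v3,v9,v4) [-+-] → (1.0518, -0.831753, 0.332347)–(1.0518, -0.19635, 0.96775)  len=0.8986
  (v3,v6,v8) [--+] → (1.0518, -0.19635, -0.96775)–(1.0518, -0.831753, -0.332347)  len=0.8986
  (v3,v8,v9) [-++] → (1.0518, -0.831753, -0.332347)–(1.0518, -0.831753, 0.332347)  len=0.6647
  (v4,v9,v5) [-+-] → (1.0518, -0.19635, 0.96775)–(1.0518, 0.19635, 0.96775)  len=0.3927
  (v8,v6,v7) [+--] → (1.0518, -0.19635, -0.96775)–(1.0518, 0.19635, -0.96775)  len=0.3927
  (v9,v8,v1) [++-] → (1.0518, 0.831753, -0.332347)–(1.0518, 0.831753, 0.332347)  len=0.6647

Chained into 1 loop(s):
  loop 1: 8 segments, perimeter = 5.7092
Total perimeter = 5.709

loops=1 perimeter=5.709


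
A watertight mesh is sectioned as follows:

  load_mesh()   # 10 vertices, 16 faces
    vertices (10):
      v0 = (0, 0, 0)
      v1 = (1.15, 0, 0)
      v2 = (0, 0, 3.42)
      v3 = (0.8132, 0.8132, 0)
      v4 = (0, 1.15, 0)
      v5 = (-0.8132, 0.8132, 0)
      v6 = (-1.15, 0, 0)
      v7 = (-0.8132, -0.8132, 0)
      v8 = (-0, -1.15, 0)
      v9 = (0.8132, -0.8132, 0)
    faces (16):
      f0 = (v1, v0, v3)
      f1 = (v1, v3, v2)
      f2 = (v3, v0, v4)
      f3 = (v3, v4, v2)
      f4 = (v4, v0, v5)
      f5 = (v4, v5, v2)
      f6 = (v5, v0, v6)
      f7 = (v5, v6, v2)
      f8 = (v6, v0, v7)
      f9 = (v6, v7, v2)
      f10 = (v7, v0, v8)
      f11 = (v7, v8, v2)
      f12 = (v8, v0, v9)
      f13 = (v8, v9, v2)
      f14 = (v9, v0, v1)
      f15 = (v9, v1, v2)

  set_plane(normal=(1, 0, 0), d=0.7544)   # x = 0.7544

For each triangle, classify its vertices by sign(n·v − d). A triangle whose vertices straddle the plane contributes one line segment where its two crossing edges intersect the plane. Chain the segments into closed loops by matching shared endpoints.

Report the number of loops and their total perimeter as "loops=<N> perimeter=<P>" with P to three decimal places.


loops=1 perimeter=4.591

Straddling triangles (8 of 16):
  (v1,v0,v3) [+-+] → (0.7544, 0, 0)–(0.7544, 0.7544, 0)  len=0.7544
  (v1,v3,v2) [++-] → (0.7544, 0.7544, 0.24729)–(0.7544, 0, 1.17648)  len=1.1969
  (v3,v0,v4) [+--] → (0.7544, 0.7544, 0)–(0.7544, 0.837553, 0)  len=0.0832
  (v3,v4,v2) [+--] → (0.7544, 0.837553, 0)–(0.7544, 0.7544, 0.24729)  len=0.2609
  (v8,v0,v9) [--+] → (0.7544, -0.7544, 0)–(0.7544, -0.837553, 0)  len=0.0832
  (v8,v9,v2) [-+-] → (0.7544, -0.837553, 0)–(0.7544, -0.7544, 0.24729)  len=0.2609
  (v9,v0,v1) [+-+] → (0.7544, -0.7544, 0)–(0.7544, 0, 0)  len=0.7544
  (v9,v1,v2) [++-] → (0.7544, 0, 1.17648)–(0.7544, -0.7544, 0.24729)  len=1.1969

Chained into 1 loop(s):
  loop 1: 8 segments, perimeter = 4.5907
Total perimeter = 4.591


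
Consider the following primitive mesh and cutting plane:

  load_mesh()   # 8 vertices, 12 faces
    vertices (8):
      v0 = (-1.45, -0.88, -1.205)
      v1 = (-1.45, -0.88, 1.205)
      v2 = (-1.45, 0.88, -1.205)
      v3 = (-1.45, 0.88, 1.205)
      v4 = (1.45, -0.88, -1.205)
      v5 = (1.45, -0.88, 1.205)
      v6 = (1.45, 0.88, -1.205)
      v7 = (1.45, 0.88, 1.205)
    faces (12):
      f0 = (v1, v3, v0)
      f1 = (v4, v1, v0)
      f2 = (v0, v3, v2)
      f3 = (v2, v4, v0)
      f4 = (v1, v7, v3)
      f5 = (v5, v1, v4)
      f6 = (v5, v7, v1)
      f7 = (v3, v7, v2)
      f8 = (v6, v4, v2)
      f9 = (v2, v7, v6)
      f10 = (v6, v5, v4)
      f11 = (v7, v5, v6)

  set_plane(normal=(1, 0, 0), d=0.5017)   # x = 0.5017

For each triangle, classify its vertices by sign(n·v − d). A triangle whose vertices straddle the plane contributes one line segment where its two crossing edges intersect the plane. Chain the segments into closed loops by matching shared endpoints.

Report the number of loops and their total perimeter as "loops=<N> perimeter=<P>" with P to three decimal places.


loops=1 perimeter=8.340

Straddling triangles (8 of 12):
  (v4,v1,v0) [+--] → (0.5017, -0.88, -0.41693)–(0.5017, -0.88, -1.205)  len=0.7881
  (v2,v4,v0) [-+-] → (0.5017, -0.30448, -1.205)–(0.5017, -0.88, -1.205)  len=0.5755
  (v1,v7,v3) [-+-] → (0.5017, 0.30448, 1.205)–(0.5017, 0.88, 1.205)  len=0.5755
  (v5,v1,v4) [+-+] → (0.5017, -0.88, 1.205)–(0.5017, -0.88, -0.41693)  len=1.6219
  (v5,v7,v1) [++-] → (0.5017, 0.30448, 1.205)–(0.5017, -0.88, 1.205)  len=1.1845
  (v3,v7,v2) [-+-] → (0.5017, 0.88, 1.205)–(0.5017, 0.88, 0.41693)  len=0.7881
  (v6,v4,v2) [++-] → (0.5017, -0.30448, -1.205)–(0.5017, 0.88, -1.205)  len=1.1845
  (v2,v7,v6) [-++] → (0.5017, 0.88, 0.41693)–(0.5017, 0.88, -1.205)  len=1.6219

Chained into 1 loop(s):
  loop 1: 8 segments, perimeter = 8.3400
Total perimeter = 8.340


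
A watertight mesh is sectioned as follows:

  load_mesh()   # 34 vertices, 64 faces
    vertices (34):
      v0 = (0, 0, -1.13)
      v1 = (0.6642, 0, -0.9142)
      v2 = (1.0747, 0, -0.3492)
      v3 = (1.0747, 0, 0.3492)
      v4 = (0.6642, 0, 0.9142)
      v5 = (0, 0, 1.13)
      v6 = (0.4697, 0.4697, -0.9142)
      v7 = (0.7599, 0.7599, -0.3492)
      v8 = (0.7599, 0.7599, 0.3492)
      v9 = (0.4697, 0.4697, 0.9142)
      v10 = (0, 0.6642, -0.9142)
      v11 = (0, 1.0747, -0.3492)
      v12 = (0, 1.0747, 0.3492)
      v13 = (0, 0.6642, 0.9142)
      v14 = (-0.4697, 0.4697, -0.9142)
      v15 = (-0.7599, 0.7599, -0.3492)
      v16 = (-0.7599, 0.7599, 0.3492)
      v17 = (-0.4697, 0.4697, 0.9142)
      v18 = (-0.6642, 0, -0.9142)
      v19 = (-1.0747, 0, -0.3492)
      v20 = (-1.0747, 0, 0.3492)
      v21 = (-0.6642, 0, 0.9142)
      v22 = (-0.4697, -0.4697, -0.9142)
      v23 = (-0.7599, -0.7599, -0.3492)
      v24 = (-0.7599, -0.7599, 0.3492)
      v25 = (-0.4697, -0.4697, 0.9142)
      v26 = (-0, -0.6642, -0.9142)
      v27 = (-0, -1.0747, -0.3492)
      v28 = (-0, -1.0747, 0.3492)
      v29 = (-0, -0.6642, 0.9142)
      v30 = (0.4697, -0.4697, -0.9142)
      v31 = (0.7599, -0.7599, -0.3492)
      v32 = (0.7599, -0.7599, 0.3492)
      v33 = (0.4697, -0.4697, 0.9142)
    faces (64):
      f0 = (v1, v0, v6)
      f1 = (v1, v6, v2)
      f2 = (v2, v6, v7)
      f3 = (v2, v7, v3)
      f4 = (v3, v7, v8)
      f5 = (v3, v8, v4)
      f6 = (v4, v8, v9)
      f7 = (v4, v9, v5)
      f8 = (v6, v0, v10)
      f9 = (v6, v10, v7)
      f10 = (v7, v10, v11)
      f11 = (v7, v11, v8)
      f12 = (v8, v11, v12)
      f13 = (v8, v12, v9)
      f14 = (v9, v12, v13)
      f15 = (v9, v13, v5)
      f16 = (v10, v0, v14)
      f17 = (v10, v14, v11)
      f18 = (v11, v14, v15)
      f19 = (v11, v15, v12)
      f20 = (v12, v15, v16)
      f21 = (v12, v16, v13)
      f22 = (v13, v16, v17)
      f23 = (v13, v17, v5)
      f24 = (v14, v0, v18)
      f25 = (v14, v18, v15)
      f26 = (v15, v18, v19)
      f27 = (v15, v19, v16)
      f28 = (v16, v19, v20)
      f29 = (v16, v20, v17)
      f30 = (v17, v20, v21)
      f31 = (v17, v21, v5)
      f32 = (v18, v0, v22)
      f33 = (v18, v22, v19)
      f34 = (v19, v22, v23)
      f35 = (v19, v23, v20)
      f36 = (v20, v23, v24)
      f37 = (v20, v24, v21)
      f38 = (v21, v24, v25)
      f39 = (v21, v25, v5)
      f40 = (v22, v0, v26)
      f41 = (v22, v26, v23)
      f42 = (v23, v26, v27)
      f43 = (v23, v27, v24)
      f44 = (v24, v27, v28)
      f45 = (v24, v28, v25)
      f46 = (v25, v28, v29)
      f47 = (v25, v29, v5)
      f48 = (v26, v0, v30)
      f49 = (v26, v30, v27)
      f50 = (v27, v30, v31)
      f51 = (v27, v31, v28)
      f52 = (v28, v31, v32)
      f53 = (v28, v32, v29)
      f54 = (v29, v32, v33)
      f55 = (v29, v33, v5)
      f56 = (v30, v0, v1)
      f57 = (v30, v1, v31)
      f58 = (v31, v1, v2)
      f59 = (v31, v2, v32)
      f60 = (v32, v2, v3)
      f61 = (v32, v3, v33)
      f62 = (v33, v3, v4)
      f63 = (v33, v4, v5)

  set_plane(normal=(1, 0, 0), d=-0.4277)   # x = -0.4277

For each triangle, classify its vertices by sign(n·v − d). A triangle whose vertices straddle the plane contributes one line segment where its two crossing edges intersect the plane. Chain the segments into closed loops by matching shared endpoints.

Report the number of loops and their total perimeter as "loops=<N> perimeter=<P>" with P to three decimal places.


loops=1 perimeter=6.166

Straddling triangles (20 of 64):
  (v10,v0,v14) [++-] → (-0.4277, 0.4277, -0.933497)–(-0.4277, 0.487092, -0.9142)  len=0.0624
  (v10,v14,v11) [+-+] → (-0.4277, 0.487092, -0.9142)–(-0.4277, 0.523798, -0.863678)  len=0.0624
  (v11,v14,v15) [+--] → (-0.4277, 0.523798, -0.863678)–(-0.4277, 0.897519, -0.3492)  len=0.6359
  (v11,v15,v12) [+-+] → (-0.4277, 0.897519, -0.3492)–(-0.4277, 0.897519, -0.0438855)  len=0.3053
  (v12,v15,v16) [+--] → (-0.4277, 0.897519, -0.0438855)–(-0.4277, 0.897519, 0.3492)  len=0.3931
  (v12,v16,v13) [+-+] → (-0.4277, 0.897519, 0.3492)–(-0.4277, 0.718064, 0.596197)  len=0.3053
  (v13,v16,v17) [+--] → (-0.4277, 0.718064, 0.596197)–(-0.4277, 0.487092, 0.9142)  len=0.3930
  (v13,v17,v5) [+-+] → (-0.4277, 0.487092, 0.9142)–(-0.4277, 0.4277, 0.933497)  len=0.0624
  (v14,v0,v18) [-+-] → (-0.4277, 0.4277, -0.933497)–(-0.4277, 0, -0.991039)  len=0.4316
  (v17,v21,v5) [--+] → (-0.4277, 0, 0.991039)–(-0.4277, 0.4277, 0.933497)  len=0.4316
  (v18,v0,v22) [-+-] → (-0.4277, 0, -0.991039)–(-0.4277, -0.4277, -0.933497)  len=0.4316
  (v21,v25,v5) [--+] → (-0.4277, -0.4277, 0.933497)–(-0.4277, 0, 0.991039)  len=0.4316
  (v22,v0,v26) [-++] → (-0.4277, -0.4277, -0.933497)–(-0.4277, -0.487092, -0.9142)  len=0.0624
  (v22,v26,v23) [-+-] → (-0.4277, -0.487092, -0.9142)–(-0.4277, -0.718064, -0.596197)  len=0.3930
  (v23,v26,v27) [-++] → (-0.4277, -0.718064, -0.596197)–(-0.4277, -0.897519, -0.3492)  len=0.3053
  (v23,v27,v24) [-+-] → (-0.4277, -0.897519, -0.3492)–(-0.4277, -0.897519, 0.0438855)  len=0.3931
  (v24,v27,v28) [-++] → (-0.4277, -0.897519, 0.0438855)–(-0.4277, -0.897519, 0.3492)  len=0.3053
  (v24,v28,v25) [-+-] → (-0.4277, -0.897519, 0.3492)–(-0.4277, -0.523798, 0.863678)  len=0.6359
  (v25,v28,v29) [-++] → (-0.4277, -0.523798, 0.863678)–(-0.4277, -0.487092, 0.9142)  len=0.0624
  (v25,v29,v5) [-++] → (-0.4277, -0.487092, 0.9142)–(-0.4277, -0.4277, 0.933497)  len=0.0624

Chained into 1 loop(s):
  loop 1: 20 segments, perimeter = 6.1662
Total perimeter = 6.166


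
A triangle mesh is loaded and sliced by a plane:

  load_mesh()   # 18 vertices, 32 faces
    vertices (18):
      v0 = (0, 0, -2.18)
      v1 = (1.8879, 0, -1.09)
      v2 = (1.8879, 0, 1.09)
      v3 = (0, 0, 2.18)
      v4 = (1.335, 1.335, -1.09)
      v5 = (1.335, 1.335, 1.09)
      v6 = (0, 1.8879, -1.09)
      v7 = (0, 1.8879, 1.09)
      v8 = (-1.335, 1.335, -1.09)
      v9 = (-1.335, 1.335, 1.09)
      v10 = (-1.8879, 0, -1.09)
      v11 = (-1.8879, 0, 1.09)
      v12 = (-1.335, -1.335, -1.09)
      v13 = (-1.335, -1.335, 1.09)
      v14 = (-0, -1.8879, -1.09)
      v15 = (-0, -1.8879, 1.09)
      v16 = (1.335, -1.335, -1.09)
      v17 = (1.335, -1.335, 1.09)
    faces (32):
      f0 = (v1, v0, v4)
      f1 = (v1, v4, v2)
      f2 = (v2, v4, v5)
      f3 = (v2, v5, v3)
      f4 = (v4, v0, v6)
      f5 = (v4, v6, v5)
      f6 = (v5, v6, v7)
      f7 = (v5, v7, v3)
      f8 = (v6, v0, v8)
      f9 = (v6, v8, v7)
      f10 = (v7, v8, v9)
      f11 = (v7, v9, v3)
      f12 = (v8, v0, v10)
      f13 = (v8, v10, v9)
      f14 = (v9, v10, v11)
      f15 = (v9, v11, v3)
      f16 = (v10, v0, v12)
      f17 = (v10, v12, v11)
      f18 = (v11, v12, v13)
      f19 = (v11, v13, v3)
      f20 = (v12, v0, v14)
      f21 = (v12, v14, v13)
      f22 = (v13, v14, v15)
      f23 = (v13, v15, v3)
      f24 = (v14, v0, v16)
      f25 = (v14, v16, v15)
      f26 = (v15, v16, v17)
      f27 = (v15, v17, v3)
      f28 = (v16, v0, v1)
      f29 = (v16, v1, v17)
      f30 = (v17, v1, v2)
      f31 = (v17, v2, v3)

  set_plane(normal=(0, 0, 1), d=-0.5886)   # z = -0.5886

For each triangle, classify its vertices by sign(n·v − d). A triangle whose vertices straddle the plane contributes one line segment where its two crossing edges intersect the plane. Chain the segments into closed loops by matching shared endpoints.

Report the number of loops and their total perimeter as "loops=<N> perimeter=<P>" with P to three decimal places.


Straddling triangles (16 of 32):
  (v1,v4,v2) [--+] → (1.46217, 1.02795, -0.5886)–(1.8879, 0, -0.5886)  len=1.1126
  (v2,v4,v5) [+-+] → (1.46217, 1.02795, -0.5886)–(1.335, 1.335, -0.5886)  len=0.3323
  (v4,v6,v5) [--+] → (0.30705, 1.76073, -0.5886)–(1.335, 1.335, -0.5886)  len=1.1126
  (v5,v6,v7) [+-+] → (0.30705, 1.76073, -0.5886)–(0, 1.8879, -0.5886)  len=0.3323
  (v6,v8,v7) [--+] → (-1.02795, 1.46217, -0.5886)–(0, 1.8879, -0.5886)  len=1.1126
  (v7,v8,v9) [+-+] → (-1.02795, 1.46217, -0.5886)–(-1.335, 1.335, -0.5886)  len=0.3323
  (v8,v10,v9) [--+] → (-1.76073, 0.30705, -0.5886)–(-1.335, 1.335, -0.5886)  len=1.1126
  (v9,v10,v11) [+-+] → (-1.76073, 0.30705, -0.5886)–(-1.8879, 0, -0.5886)  len=0.3323
  (v10,v12,v11) [--+] → (-1.46217, -1.02795, -0.5886)–(-1.8879, 0, -0.5886)  len=1.1126
  (v11,v12,v13) [+-+] → (-1.46217, -1.02795, -0.5886)–(-1.335, -1.335, -0.5886)  len=0.3323
  (v12,v14,v13) [--+] → (-0.30705, -1.76073, -0.5886)–(-1.335, -1.335, -0.5886)  len=1.1126
  (v13,v14,v15) [+-+] → (-0.30705, -1.76073, -0.5886)–(0, -1.8879, -0.5886)  len=0.3323
  (v14,v16,v15) [--+] → (1.02795, -1.46217, -0.5886)–(0, -1.8879, -0.5886)  len=1.1126
  (v15,v16,v17) [+-+] → (1.02795, -1.46217, -0.5886)–(1.335, -1.335, -0.5886)  len=0.3323
  (v16,v1,v17) [--+] → (1.76073, -0.30705, -0.5886)–(1.335, -1.335, -0.5886)  len=1.1126
  (v17,v1,v2) [+-+] → (1.76073, -0.30705, -0.5886)–(1.8879, 0, -0.5886)  len=0.3323

Chained into 1 loop(s):
  loop 1: 16 segments, perimeter = 11.5597
Total perimeter = 11.560

loops=1 perimeter=11.560
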